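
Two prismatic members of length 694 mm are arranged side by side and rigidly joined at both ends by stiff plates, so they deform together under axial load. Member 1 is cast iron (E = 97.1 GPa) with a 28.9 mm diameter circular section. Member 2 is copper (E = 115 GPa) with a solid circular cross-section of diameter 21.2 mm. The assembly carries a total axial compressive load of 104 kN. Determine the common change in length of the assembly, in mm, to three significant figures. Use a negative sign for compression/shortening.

-0.692 mm

A_1 = 656 mm².
A_2 = 353 mm².
Equal strain + equilibrium ⇒ each member carries load in proportion to AE: A₁E₁ = 63690000 N, A₂E₂ = 40590000 N, ΣAE = 104300000 N.
δ = PL/ΣAE = -104000·694/104300000 = -0.6921 mm.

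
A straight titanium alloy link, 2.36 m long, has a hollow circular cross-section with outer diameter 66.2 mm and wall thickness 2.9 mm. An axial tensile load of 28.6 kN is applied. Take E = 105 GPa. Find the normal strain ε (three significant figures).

4.72e-04

A = 576.7 mm².
σ = N/A = 49.59 MPa; ε = σ/E = 49.59/105000 = 4.723e-04.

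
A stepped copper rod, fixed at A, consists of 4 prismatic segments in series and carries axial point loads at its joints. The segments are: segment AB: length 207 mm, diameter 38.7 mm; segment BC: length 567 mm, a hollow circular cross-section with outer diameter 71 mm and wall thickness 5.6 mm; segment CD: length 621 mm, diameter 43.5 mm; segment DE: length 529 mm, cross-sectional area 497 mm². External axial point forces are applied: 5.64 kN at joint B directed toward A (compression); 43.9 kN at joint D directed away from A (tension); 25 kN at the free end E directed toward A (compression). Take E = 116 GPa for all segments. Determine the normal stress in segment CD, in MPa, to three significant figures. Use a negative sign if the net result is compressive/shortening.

12.7 MPa

Internal axial forces (sectioning from the free end, tension +): N_DE = -25 kN, N_CD = 18.9 kN, N_BC = 18.9 kN, N_AB = 13.26 kN.
A_CD = 1486 mm².
σ_CD = N_CD/A_CD = 18900/1486 = 12.72 MPa.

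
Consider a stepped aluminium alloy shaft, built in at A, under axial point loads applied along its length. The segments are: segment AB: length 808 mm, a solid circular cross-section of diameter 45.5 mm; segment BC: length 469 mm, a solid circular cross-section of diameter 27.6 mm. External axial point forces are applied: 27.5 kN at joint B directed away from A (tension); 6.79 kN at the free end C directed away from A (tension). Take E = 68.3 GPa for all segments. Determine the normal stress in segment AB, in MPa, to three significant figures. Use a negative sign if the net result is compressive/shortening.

21.1 MPa

Internal axial forces (sectioning from the free end, tension +): N_BC = 6.79 kN, N_AB = 34.29 kN.
A_AB = 1626 mm².
σ_AB = N_AB/A_AB = 34290/1626 = 21.09 MPa.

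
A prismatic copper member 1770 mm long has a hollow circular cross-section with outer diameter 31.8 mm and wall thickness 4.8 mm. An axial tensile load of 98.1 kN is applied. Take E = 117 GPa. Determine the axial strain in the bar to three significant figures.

A = 407.2 mm².
σ = N/A = 240.9 MPa; ε = σ/E = 240.9/117000 = 2.059e-03.

0.00206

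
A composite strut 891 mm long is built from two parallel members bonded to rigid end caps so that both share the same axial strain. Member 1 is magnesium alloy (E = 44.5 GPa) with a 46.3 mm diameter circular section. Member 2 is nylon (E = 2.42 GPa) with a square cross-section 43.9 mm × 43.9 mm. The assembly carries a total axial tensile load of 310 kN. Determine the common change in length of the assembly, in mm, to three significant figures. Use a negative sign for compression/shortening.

A_1 = 1684 mm².
A_2 = 1927 mm².
Equal strain + equilibrium ⇒ each member carries load in proportion to AE: A₁E₁ = 74920000 N, A₂E₂ = 4664000 N, ΣAE = 79590000 N.
δ = PL/ΣAE = 310000·891/79590000 = 3.471 mm.

3.47 mm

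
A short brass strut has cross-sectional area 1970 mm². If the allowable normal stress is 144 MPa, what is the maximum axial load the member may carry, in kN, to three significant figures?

P_max = σ_allow · A = 144 · 1970 = 283700 N = 283.7 kN.

284 kN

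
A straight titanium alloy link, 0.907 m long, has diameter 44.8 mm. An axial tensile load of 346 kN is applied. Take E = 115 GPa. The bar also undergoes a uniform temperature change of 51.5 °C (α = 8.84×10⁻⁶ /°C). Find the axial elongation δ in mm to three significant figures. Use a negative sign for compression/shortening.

2.14 mm

A = 1576 mm².
δ_mech = NL/(AE) = 346000·907/(1576·115000) = 1.731 mm.
δ_thermal = αLΔT = 8.84e-6·907·51.5 = 0.4129 mm.
δ = δ_mech + δ_thermal = 2.144 mm.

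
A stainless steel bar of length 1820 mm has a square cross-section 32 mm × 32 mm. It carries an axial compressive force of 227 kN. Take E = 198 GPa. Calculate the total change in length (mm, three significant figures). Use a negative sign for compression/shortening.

A = 1024 mm².
δ_mech = NL/(AE) = -227000·1820/(1024·198000) = -2.038 mm.

-2.04 mm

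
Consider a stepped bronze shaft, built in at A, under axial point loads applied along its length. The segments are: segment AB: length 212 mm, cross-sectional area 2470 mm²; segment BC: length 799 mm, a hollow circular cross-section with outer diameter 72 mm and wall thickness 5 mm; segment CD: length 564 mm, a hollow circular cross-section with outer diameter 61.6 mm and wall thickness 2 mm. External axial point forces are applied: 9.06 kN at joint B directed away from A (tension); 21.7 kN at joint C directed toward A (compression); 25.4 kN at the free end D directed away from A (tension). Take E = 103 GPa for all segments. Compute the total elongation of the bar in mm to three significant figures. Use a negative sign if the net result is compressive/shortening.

0.409 mm

Internal axial forces (sectioning from the free end, tension +): N_CD = 25.4 kN, N_BC = 3.7 kN, N_AB = 12.76 kN.
A_BC = 1052 mm².
A_CD = 374.5 mm².
δ_AB = 12760·212/(2470·103000) = 0.01063 mm
δ_BC = 3700·799/(1052·103000) = 0.02727 mm
δ_CD = 25400·564/(374.5·103000) = 0.3714 mm
δ = Σδ_i = 0.4093 mm.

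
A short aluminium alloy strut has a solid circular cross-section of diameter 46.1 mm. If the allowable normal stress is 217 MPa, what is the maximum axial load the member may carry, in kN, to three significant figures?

A = 1669 mm².
P_max = σ_allow · A = 217 · 1669 = 362200 N = 362.2 kN.

362 kN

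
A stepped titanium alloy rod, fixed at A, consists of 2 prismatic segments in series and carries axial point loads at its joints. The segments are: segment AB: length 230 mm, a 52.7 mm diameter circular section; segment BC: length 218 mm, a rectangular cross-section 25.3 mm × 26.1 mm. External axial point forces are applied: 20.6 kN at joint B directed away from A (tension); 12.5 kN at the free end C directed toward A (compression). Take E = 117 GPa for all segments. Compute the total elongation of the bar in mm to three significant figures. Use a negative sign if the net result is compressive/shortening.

Internal axial forces (sectioning from the free end, tension +): N_BC = -12.5 kN, N_AB = 8.1 kN.
A_AB = 2181 mm².
A_BC = 660.3 mm².
δ_AB = 8100·230/(2181·117000) = 0.0073 mm
δ_BC = -12500·218/(660.3·117000) = -0.03527 mm
δ = Σδ_i = -0.02797 mm.

-0.0280 mm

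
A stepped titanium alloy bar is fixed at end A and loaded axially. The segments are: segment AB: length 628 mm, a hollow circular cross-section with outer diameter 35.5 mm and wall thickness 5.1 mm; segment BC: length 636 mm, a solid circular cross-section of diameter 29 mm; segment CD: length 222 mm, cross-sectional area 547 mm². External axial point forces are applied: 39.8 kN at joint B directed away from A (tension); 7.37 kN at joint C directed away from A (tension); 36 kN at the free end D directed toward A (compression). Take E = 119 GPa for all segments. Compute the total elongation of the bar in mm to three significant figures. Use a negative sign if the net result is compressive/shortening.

-0.233 mm

Internal axial forces (sectioning from the free end, tension +): N_CD = -36 kN, N_BC = -28.63 kN, N_AB = 11.17 kN.
A_AB = 487.1 mm².
A_BC = 660.5 mm².
δ_AB = 11170·628/(487.1·119000) = 0.121 mm
δ_BC = -28630·636/(660.5·119000) = -0.2317 mm
δ_CD = -36000·222/(547·119000) = -0.1228 mm
δ = Σδ_i = -0.2334 mm.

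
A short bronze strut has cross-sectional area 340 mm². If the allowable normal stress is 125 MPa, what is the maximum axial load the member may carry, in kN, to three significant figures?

42.5 kN

P_max = σ_allow · A = 125 · 340 = 42500 N = 42.5 kN.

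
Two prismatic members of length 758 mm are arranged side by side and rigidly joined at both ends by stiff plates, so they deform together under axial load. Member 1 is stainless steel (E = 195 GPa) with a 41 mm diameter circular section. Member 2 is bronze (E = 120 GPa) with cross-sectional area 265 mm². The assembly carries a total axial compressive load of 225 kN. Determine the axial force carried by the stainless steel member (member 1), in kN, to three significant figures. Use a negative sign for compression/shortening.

-200 kN

A_1 = 1320 mm².
Equal strain + equilibrium ⇒ each member carries load in proportion to AE: A₁E₁ = 257400000 N, A₂E₂ = 31800000 N, ΣAE = 289200000 N.
F₁ = P·A₁E₁/ΣAE = -225000·257400000/289200000 = -200300 N.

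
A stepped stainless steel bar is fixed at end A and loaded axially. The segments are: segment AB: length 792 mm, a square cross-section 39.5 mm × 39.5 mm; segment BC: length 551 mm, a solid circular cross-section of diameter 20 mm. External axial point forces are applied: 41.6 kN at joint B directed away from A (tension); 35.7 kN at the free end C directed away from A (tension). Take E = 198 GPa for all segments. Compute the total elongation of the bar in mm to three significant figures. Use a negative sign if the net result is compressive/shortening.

0.514 mm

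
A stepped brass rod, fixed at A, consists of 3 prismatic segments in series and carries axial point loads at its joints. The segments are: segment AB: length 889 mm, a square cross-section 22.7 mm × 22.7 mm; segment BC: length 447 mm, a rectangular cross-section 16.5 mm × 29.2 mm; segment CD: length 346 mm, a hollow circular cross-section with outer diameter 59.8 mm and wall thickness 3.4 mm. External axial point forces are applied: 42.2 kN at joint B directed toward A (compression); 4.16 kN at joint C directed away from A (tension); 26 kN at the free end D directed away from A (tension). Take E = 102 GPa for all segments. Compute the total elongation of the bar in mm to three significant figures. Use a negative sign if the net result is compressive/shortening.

Internal axial forces (sectioning from the free end, tension +): N_CD = 26 kN, N_BC = 30.16 kN, N_AB = -12.04 kN.
A_AB = 515.3 mm².
A_BC = 481.8 mm².
A_CD = 602.4 mm².
δ_AB = -12040·889/(515.3·102000) = -0.2036 mm
δ_BC = 30160·447/(481.8·102000) = 0.2743 mm
δ_CD = 26000·346/(602.4·102000) = 0.1464 mm
δ = Σδ_i = 0.2171 mm.

0.217 mm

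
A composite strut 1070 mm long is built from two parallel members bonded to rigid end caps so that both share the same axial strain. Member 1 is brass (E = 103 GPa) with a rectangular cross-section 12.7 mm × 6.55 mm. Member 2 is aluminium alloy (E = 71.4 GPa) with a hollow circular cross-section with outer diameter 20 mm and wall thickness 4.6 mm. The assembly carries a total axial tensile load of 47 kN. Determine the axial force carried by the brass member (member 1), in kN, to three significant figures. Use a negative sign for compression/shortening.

16.5 kN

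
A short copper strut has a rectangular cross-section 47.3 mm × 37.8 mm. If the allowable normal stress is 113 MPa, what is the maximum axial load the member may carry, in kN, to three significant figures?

A = 1788 mm².
P_max = σ_allow · A = 113 · 1788 = 202000 N = 202 kN.

202 kN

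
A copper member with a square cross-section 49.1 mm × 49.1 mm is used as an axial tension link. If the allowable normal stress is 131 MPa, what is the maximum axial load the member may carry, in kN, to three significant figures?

A = 2411 mm².
P_max = σ_allow · A = 131 · 2411 = 315800 N = 315.8 kN.

316 kN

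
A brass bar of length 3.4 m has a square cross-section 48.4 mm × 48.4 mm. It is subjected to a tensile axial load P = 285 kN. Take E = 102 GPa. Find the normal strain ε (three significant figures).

0.00119

A = 2343 mm².
σ = N/A = 121.7 MPa; ε = σ/E = 121.7/102000 = 1.193e-03.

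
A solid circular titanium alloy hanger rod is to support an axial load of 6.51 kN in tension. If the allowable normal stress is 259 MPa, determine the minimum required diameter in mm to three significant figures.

5.66 mm

Required area A ≥ P/σ_allow = 6510/259 = 25.14 mm².
For a solid circular section, d ≥ √(4A/π) = 5.657 mm.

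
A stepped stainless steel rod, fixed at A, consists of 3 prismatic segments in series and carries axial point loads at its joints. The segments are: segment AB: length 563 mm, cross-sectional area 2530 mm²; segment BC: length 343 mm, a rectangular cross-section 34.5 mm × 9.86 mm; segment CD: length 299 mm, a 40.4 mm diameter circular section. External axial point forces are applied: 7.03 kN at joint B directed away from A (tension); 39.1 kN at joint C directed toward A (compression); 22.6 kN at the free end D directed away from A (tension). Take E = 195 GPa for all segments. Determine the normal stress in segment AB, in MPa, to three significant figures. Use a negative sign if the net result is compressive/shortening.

-3.74 MPa

Internal axial forces (sectioning from the free end, tension +): N_CD = 22.6 kN, N_BC = -16.5 kN, N_AB = -9.47 kN.
σ_AB = N_AB/A_AB = -9470/2530 = -3.743 MPa.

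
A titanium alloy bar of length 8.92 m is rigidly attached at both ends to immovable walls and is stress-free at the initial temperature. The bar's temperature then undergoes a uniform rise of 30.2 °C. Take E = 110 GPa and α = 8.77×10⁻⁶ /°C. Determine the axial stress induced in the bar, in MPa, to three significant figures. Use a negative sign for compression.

Free thermal expansion αLΔT = 8.77e-6 · 8920 · 30.2 = 2.362 mm.
The walls impose strain ε = −(2.362)/8920 = -2.6485e-04; σ = Eε = 110000 · -2.6485e-04 = -29.13 MPa.

-29.1 MPa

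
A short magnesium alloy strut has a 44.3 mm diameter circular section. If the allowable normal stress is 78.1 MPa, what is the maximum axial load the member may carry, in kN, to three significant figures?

A = 1541 mm².
P_max = σ_allow · A = 78.1 · 1541 = 120400 N = 120.4 kN.

120 kN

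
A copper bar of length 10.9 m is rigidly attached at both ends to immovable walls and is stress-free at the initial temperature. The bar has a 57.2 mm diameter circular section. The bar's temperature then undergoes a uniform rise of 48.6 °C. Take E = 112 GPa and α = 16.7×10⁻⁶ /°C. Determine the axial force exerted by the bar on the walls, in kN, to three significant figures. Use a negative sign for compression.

Free thermal expansion αLΔT = 16.7e-6 · 10900 · 48.6 = 8.847 mm.
The walls impose strain ε = −(8.847)/10900 = -8.1162e-04; σ = Eε = 112000 · -8.1162e-04 = -90.9 MPa.
Wall reaction R = σ·A = -90.9·2570 = -233600 N = -233.6 kN.

-234 kN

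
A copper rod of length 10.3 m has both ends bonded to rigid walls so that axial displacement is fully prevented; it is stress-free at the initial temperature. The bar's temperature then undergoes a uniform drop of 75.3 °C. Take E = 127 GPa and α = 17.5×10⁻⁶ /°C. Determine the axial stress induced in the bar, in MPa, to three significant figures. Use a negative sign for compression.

167 MPa

Free thermal expansion αLΔT = 17.5e-6 · 10300 · -75.3 = -13.57 mm.
The walls impose strain ε = −(-13.57)/10300 = 1.3177e-03; σ = Eε = 127000 · 1.3177e-03 = 167.4 MPa.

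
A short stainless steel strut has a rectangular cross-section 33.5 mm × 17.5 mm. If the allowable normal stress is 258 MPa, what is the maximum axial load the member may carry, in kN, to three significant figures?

A = 586.2 mm².
P_max = σ_allow · A = 258 · 586.2 = 151300 N = 151.3 kN.

151 kN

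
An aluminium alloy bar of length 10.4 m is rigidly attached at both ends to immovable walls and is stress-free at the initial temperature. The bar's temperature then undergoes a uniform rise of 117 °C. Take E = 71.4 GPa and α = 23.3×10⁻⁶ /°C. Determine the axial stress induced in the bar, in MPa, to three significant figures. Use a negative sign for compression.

-195 MPa

Free thermal expansion αLΔT = 23.3e-6 · 10400 · 117 = 28.35 mm.
The walls impose strain ε = −(28.35)/10400 = -2.7261e-03; σ = Eε = 71400 · -2.7261e-03 = -194.6 MPa.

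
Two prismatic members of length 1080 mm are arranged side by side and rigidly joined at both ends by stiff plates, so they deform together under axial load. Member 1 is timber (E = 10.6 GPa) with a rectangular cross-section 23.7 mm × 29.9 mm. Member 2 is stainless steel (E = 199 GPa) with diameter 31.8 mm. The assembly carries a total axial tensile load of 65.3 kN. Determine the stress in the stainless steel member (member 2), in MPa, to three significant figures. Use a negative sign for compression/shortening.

A_1 = 708.6 mm².
A_2 = 794.2 mm².
Equal strain + equilibrium ⇒ each member carries load in proportion to AE: A₁E₁ = 7511000 N, A₂E₂ = 158100000 N, ΣAE = 165600000 N.
σ₂ = P·E₂/ΣAE = 65300·199000/165600000 = 78.49 MPa.

78.5 MPa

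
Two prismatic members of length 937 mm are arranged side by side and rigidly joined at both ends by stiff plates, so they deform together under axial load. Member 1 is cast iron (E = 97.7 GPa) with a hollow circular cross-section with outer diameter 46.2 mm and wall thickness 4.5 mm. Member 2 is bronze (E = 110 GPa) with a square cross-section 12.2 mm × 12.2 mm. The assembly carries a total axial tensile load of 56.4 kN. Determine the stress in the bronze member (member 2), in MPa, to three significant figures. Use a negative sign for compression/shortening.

83.9 MPa

A_1 = 589.5 mm².
A_2 = 148.8 mm².
Equal strain + equilibrium ⇒ each member carries load in proportion to AE: A₁E₁ = 57600000 N, A₂E₂ = 16370000 N, ΣAE = 73970000 N.
σ₂ = P·E₂/ΣAE = 56400·110000/73970000 = 83.87 MPa.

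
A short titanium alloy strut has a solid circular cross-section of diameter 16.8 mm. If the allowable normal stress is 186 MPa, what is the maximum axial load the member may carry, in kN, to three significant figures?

41.2 kN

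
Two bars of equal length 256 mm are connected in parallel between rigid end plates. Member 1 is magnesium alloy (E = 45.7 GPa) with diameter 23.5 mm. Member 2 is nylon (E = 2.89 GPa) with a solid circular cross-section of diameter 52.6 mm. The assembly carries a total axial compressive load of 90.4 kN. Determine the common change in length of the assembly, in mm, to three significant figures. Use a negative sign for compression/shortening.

-0.887 mm

A_1 = 433.7 mm².
A_2 = 2173 mm².
Equal strain + equilibrium ⇒ each member carries load in proportion to AE: A₁E₁ = 19820000 N, A₂E₂ = 6280000 N, ΣAE = 26100000 N.
δ = PL/ΣAE = -90400·256/26100000 = -0.8866 mm.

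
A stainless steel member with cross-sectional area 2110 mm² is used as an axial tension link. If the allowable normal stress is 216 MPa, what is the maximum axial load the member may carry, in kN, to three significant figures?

P_max = σ_allow · A = 216 · 2110 = 455800 N = 455.8 kN.

456 kN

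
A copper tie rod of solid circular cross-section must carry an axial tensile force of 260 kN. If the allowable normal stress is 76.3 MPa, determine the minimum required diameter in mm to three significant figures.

Required area A ≥ P/σ_allow = 260000/76.3 = 3408 mm².
For a solid circular section, d ≥ √(4A/π) = 65.87 mm.

65.9 mm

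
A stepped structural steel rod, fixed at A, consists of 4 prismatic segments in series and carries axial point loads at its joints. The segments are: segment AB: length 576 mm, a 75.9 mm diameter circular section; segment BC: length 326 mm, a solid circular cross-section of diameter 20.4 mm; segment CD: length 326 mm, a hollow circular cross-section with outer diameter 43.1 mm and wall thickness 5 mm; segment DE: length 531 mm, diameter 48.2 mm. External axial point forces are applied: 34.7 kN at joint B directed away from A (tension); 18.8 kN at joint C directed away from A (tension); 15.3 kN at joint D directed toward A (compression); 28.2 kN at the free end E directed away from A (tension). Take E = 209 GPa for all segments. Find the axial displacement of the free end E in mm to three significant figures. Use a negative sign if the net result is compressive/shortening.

0.265 mm

Internal axial forces (sectioning from the free end, tension +): N_DE = 28.2 kN, N_CD = 12.9 kN, N_BC = 31.7 kN, N_AB = 66.4 kN.
A_AB = 4525 mm².
A_BC = 326.9 mm².
A_CD = 598.5 mm².
A_DE = 1825 mm².
δ_AB = 66400·576/(4525·209000) = 0.04045 mm
δ_BC = 31700·326/(326.9·209000) = 0.1513 mm
δ_CD = 12900·326/(598.5·209000) = 0.03362 mm
δ_DE = 28200·531/(1825·209000) = 0.03927 mm
δ = Σδ_i = 0.2646 mm.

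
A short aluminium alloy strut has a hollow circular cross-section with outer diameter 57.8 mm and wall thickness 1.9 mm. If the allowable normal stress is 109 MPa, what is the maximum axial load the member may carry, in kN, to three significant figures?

36.4 kN

A = 333.7 mm².
P_max = σ_allow · A = 109 · 333.7 = 36370 N = 36.37 kN.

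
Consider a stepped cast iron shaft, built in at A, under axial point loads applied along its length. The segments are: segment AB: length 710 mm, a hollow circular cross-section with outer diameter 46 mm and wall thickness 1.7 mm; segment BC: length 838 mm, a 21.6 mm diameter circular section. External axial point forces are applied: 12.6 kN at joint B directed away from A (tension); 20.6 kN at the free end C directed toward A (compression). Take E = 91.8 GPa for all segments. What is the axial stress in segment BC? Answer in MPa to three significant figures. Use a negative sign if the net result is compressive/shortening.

Internal axial forces (sectioning from the free end, tension +): N_BC = -20.6 kN, N_AB = -8 kN.
A_BC = 366.4 mm².
σ_BC = N_BC/A_BC = -20600/366.4 = -56.22 MPa.

-56.2 MPa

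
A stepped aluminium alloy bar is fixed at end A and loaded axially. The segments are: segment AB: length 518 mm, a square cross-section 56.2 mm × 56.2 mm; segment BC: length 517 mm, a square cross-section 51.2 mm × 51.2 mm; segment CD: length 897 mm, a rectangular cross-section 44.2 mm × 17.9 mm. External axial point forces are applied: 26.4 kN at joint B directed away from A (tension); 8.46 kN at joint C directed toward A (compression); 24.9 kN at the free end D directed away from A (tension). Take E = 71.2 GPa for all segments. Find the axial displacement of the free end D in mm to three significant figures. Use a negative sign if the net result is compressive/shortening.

Internal axial forces (sectioning from the free end, tension +): N_CD = 24.9 kN, N_BC = 16.44 kN, N_AB = 42.84 kN.
A_AB = 3158 mm².
A_BC = 2621 mm².
A_CD = 791.2 mm².
δ_AB = 42840·518/(3158·71200) = 0.09868 mm
δ_BC = 16440·517/(2621·71200) = 0.04554 mm
δ_CD = 24900·897/(791.2·71200) = 0.3965 mm
δ = Σδ_i = 0.5407 mm.

0.541 mm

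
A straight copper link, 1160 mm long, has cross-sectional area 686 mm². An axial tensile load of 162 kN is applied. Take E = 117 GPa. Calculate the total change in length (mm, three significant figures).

2.34 mm

δ_mech = NL/(AE) = 162000·1160/(686·117000) = 2.341 mm.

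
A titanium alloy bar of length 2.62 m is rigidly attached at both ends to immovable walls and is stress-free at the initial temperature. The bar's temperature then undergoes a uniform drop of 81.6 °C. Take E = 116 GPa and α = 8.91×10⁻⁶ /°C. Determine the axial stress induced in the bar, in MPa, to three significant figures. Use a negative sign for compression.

84.3 MPa

Free thermal expansion αLΔT = 8.91e-6 · 2620 · -81.6 = -1.905 mm.
The walls impose strain ε = −(-1.905)/2620 = 7.2706e-04; σ = Eε = 116000 · 7.2706e-04 = 84.34 MPa.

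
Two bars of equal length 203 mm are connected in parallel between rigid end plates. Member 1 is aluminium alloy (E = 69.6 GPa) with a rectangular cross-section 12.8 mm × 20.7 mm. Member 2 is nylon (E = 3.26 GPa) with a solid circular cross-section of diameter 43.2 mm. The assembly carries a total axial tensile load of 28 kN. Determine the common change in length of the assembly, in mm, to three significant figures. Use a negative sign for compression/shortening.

0.245 mm

A_1 = 265 mm².
A_2 = 1466 mm².
Equal strain + equilibrium ⇒ each member carries load in proportion to AE: A₁E₁ = 18440000 N, A₂E₂ = 4778000 N, ΣAE = 23220000 N.
δ = PL/ΣAE = 28000·203/23220000 = 0.2448 mm.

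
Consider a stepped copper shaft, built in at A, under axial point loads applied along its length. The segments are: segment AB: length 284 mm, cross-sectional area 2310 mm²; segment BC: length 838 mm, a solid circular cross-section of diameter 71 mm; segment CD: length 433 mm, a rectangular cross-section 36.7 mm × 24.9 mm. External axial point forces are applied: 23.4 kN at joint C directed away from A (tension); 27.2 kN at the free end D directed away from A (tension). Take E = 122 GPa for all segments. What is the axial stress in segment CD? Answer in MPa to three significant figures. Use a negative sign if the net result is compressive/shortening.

29.8 MPa

Internal axial forces (sectioning from the free end, tension +): N_CD = 27.2 kN, N_BC = 50.6 kN, N_AB = 50.6 kN.
A_CD = 913.8 mm².
σ_CD = N_CD/A_CD = 27200/913.8 = 29.76 MPa.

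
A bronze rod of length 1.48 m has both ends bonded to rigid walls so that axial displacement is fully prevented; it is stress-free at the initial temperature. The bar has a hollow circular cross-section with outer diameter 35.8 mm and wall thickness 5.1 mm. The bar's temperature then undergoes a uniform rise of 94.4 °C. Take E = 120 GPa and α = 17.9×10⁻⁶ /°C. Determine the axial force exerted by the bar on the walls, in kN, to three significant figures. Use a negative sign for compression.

Free thermal expansion αLΔT = 17.9e-6 · 1480 · 94.4 = 2.501 mm.
The walls impose strain ε = −(2.501)/1480 = -1.6898e-03; σ = Eε = 120000 · -1.6898e-03 = -202.8 MPa.
Wall reaction R = σ·A = -202.8·491.9 = -99740 N = -99.74 kN.

-99.7 kN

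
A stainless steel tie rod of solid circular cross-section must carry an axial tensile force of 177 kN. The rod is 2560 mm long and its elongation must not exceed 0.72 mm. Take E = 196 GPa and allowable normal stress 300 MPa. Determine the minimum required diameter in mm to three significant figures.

63.9 mm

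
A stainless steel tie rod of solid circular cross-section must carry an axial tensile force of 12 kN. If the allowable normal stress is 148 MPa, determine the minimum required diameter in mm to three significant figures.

Required area A ≥ P/σ_allow = 12000/148 = 81.08 mm².
For a solid circular section, d ≥ √(4A/π) = 10.16 mm.

10.2 mm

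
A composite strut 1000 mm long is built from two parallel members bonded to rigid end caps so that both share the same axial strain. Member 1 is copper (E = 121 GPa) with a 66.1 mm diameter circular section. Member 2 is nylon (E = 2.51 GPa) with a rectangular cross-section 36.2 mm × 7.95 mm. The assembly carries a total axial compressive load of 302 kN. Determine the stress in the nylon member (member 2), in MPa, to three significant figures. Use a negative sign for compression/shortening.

A_1 = 3432 mm².
A_2 = 287.8 mm².
Equal strain + equilibrium ⇒ each member carries load in proportion to AE: A₁E₁ = 415200000 N, A₂E₂ = 722400 N, ΣAE = 415900000 N.
σ₂ = P·E₂/ΣAE = -302000·2510/415900000 = -1.822 MPa.

-1.82 MPa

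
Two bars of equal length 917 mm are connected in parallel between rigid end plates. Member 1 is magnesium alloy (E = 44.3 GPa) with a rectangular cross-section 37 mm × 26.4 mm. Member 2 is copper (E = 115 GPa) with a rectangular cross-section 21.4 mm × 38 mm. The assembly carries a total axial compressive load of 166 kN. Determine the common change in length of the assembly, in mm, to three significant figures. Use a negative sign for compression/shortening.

A_1 = 976.8 mm².
A_2 = 813.2 mm².
Equal strain + equilibrium ⇒ each member carries load in proportion to AE: A₁E₁ = 43270000 N, A₂E₂ = 93520000 N, ΣAE = 136800000 N.
δ = PL/ΣAE = -166000·917/136800000 = -1.113 mm.

-1.11 mm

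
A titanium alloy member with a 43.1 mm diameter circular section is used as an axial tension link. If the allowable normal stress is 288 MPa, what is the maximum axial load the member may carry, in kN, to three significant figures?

A = 1459 mm².
P_max = σ_allow · A = 288 · 1459 = 420200 N = 420.2 kN.

420 kN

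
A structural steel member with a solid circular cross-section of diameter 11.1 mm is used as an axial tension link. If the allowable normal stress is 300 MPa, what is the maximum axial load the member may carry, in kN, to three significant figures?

A = 96.77 mm².
P_max = σ_allow · A = 300 · 96.77 = 29030 N = 29.03 kN.

29.0 kN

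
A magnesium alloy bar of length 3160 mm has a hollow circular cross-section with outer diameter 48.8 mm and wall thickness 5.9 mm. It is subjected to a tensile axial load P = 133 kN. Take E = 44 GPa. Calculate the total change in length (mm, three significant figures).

A = 795.2 mm².
δ_mech = NL/(AE) = 133000·3160/(795.2·44000) = 12.01 mm.

12.0 mm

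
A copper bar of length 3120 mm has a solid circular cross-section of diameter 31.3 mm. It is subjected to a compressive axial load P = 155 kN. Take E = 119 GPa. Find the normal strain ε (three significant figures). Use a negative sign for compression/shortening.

A = 769.4 mm².
σ = N/A = -201.4 MPa; ε = σ/E = -201.4/119000 = -1.693e-03.

-0.00169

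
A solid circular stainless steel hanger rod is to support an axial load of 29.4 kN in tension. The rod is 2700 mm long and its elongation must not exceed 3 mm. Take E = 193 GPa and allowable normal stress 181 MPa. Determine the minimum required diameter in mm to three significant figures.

14.4 mm

Required area A ≥ P/σ_allow = 29400/181 = 162.4 mm².
For a solid circular section, d ≥ √(4A/π) = 14.38 mm.
Elongation limit: A ≥ PL/(Eδ_allow) = 29400·2700/(193000·3) = 137.1 mm² ⇒ d ≥ 13.21 mm.
The stress limit governs.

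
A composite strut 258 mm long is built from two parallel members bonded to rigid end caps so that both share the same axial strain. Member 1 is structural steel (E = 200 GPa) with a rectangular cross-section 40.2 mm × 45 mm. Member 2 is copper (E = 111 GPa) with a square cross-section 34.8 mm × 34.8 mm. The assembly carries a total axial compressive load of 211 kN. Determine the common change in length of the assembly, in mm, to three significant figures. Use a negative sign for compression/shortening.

-0.110 mm

A_1 = 1809 mm².
A_2 = 1211 mm².
Equal strain + equilibrium ⇒ each member carries load in proportion to AE: A₁E₁ = 361800000 N, A₂E₂ = 134400000 N, ΣAE = 496200000 N.
δ = PL/ΣAE = -211000·258/496200000 = -0.1097 mm.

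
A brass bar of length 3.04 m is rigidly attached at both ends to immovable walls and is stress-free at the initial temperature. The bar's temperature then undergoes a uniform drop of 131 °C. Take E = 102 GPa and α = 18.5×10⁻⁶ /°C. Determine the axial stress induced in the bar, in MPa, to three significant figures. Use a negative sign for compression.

247 MPa

Free thermal expansion αLΔT = 18.5e-6 · 3040 · -131 = -7.367 mm.
The walls impose strain ε = −(-7.367)/3040 = 2.4235e-03; σ = Eε = 102000 · 2.4235e-03 = 247.2 MPa.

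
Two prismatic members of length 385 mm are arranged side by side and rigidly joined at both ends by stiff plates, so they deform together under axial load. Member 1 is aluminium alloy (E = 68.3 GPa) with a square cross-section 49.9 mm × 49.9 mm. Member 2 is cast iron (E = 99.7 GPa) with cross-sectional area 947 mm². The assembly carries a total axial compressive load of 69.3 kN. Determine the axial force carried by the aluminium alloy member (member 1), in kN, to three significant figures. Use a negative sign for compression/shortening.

-44.6 kN

A_1 = 2490 mm².
Equal strain + equilibrium ⇒ each member carries load in proportion to AE: A₁E₁ = 170100000 N, A₂E₂ = 94420000 N, ΣAE = 264500000 N.
F₁ = P·A₁E₁/ΣAE = -69300·170100000/264500000 = -44560 N.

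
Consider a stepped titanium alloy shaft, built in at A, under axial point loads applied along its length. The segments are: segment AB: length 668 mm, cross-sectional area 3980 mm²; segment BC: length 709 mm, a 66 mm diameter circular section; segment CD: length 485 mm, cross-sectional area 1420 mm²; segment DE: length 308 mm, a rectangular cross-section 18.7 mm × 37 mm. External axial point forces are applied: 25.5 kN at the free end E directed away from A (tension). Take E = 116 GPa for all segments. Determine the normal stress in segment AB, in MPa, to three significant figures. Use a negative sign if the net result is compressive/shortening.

Internal axial forces (sectioning from the free end, tension +): N_DE = 25.5 kN, N_CD = 25.5 kN, N_BC = 25.5 kN, N_AB = 25.5 kN.
σ_AB = N_AB/A_AB = 25500/3980 = 6.407 MPa.

6.41 MPa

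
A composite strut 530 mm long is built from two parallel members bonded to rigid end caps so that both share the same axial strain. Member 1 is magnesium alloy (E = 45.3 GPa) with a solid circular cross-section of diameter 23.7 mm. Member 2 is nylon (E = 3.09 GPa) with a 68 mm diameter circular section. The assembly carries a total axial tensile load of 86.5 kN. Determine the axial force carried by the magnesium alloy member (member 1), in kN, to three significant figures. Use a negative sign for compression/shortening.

55.4 kN

A_1 = 441.2 mm².
A_2 = 3632 mm².
Equal strain + equilibrium ⇒ each member carries load in proportion to AE: A₁E₁ = 19980000 N, A₂E₂ = 11220000 N, ΣAE = 31210000 N.
F₁ = P·A₁E₁/ΣAE = 86500·19980000/31210000 = 55390 N.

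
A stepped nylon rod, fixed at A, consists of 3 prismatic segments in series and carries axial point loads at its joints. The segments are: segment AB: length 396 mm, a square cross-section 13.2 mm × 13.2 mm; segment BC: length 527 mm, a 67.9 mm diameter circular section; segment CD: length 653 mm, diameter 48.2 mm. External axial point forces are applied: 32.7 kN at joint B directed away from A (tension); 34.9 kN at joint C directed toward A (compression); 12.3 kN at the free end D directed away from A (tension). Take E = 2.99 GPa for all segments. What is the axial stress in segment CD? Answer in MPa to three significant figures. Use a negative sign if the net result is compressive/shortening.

Internal axial forces (sectioning from the free end, tension +): N_CD = 12.3 kN, N_BC = -22.6 kN, N_AB = 10.1 kN.
A_CD = 1825 mm².
σ_CD = N_CD/A_CD = 12300/1825 = 6.741 MPa.

6.74 MPa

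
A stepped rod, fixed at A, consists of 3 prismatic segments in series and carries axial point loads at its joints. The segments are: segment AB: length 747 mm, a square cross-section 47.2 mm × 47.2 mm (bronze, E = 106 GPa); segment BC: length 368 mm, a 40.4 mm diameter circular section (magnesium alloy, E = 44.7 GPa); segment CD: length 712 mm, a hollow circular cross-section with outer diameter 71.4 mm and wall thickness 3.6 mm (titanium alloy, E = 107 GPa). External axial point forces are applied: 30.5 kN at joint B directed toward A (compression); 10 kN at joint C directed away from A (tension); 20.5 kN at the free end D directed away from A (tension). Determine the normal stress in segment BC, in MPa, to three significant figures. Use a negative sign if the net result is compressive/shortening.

Internal axial forces (sectioning from the free end, tension +): N_CD = 20.5 kN, N_BC = 30.5 kN, N_AB = 0 kN.
A_BC = 1282 mm².
σ_BC = N_BC/A_BC = 30500/1282 = 23.79 MPa.

23.8 MPa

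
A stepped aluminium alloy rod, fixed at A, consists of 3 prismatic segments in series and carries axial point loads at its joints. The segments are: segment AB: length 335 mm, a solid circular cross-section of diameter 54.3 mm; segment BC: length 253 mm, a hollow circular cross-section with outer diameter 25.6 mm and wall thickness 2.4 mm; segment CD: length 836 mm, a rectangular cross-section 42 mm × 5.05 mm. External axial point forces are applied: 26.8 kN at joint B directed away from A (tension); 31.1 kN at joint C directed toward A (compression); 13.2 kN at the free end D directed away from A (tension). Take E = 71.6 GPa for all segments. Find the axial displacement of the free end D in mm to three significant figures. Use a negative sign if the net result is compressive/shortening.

0.383 mm

Internal axial forces (sectioning from the free end, tension +): N_CD = 13.2 kN, N_BC = -17.9 kN, N_AB = 8.9 kN.
A_AB = 2316 mm².
A_BC = 174.9 mm².
A_CD = 212.1 mm².
δ_AB = 8900·335/(2316·71600) = 0.01798 mm
δ_BC = -17900·253/(174.9·71600) = -0.3616 mm
δ_CD = 13200·836/(212.1·71600) = 0.7267 mm
δ = Σδ_i = 0.383 mm.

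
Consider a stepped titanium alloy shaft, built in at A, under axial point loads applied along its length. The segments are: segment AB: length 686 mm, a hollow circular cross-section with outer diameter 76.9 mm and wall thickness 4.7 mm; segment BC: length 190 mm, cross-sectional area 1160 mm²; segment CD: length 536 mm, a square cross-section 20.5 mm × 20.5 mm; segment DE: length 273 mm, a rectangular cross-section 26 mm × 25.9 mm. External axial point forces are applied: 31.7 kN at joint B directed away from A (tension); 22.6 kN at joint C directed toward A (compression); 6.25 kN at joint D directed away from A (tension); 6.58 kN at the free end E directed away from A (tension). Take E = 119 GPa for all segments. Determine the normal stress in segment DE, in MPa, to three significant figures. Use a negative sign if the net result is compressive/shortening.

9.77 MPa

Internal axial forces (sectioning from the free end, tension +): N_DE = 6.58 kN, N_CD = 12.83 kN, N_BC = -9.77 kN, N_AB = 21.93 kN.
A_DE = 673.4 mm².
σ_DE = N_DE/A_DE = 6580/673.4 = 9.771 MPa.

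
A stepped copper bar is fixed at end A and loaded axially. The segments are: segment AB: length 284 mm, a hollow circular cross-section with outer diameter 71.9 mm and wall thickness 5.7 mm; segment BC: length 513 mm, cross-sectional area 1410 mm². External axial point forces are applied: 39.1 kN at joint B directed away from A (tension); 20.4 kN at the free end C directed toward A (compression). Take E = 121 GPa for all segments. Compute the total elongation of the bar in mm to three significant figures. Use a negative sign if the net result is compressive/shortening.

Internal axial forces (sectioning from the free end, tension +): N_BC = -20.4 kN, N_AB = 18.7 kN.
A_AB = 1185 mm².
δ_AB = 18700·284/(1185·121000) = 0.03702 mm
δ_BC = -20400·513/(1410·121000) = -0.06134 mm
δ = Σδ_i = -0.02432 mm.

-0.0243 mm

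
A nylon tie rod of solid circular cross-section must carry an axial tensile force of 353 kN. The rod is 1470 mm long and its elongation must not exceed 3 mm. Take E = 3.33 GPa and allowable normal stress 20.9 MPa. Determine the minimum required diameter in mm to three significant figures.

257 mm

Required area A ≥ P/σ_allow = 353000/20.9 = 16890 mm².
For a solid circular section, d ≥ √(4A/π) = 146.6 mm.
Elongation limit: A ≥ PL/(Eδ_allow) = 353000·1470/(3330·3) = 51940 mm² ⇒ d ≥ 257.2 mm.
The elongation limit governs.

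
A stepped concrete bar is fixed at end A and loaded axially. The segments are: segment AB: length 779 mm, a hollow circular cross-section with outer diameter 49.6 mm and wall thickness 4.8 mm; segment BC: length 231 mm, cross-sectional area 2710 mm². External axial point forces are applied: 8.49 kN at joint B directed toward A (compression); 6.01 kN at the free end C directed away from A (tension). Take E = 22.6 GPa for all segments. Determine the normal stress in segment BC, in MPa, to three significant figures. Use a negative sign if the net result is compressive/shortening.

Internal axial forces (sectioning from the free end, tension +): N_BC = 6.01 kN, N_AB = -2.48 kN.
σ_BC = N_BC/A_BC = 6010/2710 = 2.218 MPa.

2.22 MPa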